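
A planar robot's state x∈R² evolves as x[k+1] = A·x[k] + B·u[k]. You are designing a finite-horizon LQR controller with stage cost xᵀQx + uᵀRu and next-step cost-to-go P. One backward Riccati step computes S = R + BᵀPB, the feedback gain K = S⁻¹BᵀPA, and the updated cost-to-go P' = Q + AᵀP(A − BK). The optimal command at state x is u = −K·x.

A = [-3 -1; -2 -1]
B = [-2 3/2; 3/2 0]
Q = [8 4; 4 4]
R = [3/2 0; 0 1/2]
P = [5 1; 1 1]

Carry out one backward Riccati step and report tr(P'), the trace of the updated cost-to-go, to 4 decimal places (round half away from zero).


18.2663

BᵀP = [-8.5000 -0.5000; 7.5000 1.5000]
S = R + BᵀPB = [3/2 0; 0 1/2] + [16.2500 -12.7500; -12.7500 11.2500] = [17.7500 -12.7500; -12.7500 11.7500]
BᵀPA = [26.5000 9.0000; -25.5000 -9.0000]
K = S⁻¹·BᵀPA = [-0.2989 -0.1957; -2.4946 -0.9783]
A−BK = [0.1440 0.0761; -1.5516 -0.7065]
AᵀP(A−BK) = [5.3098 2.2391; 2.2391 0.9565]
P' = Q + AᵀP(A−BK) = [13.3098 6.2391; 6.2391 4.9565]
tr(P') = 18.2663


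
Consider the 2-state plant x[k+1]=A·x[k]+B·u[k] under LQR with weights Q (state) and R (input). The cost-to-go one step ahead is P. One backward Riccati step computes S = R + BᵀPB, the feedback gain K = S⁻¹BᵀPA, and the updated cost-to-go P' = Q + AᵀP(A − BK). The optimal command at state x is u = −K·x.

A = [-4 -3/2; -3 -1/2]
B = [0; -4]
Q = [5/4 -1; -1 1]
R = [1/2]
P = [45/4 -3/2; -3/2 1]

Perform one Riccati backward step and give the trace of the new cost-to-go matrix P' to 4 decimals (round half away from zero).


BᵀP = [6.0000 -4.0000]
S = R + BᵀPB = [1/2] + [16.0000] = [16.5000]
BᵀPA = [-12.0000 -7.0000]
K = S⁻¹·BᵀPA = [-0.7273 -0.4242]
A−BK = [-4.0000 -1.5000; -5.9091 -2.1970]
AᵀP(A−BK) = [144.2727 54.1591; 54.1591 20.3428]
P' = Q + AᵀP(A−BK) = [145.5227 53.1591; 53.1591 21.3428]
tr(P') = 166.8655

166.8655


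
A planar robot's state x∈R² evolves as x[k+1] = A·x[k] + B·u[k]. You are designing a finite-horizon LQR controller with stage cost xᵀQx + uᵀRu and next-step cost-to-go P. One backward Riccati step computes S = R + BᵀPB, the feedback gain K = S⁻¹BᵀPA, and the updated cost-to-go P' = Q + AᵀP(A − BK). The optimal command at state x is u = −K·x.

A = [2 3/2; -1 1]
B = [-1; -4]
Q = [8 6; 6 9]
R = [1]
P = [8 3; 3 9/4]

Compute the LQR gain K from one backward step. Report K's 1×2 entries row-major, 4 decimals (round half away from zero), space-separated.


-0.4058 -0.6087

BᵀP = [-20.0000 -12.0000]
S = R + BᵀPB = [1] + [68.0000] = [69.0000]
BᵀPA = [-28.0000 -42.0000]
K = S⁻¹·BᵀPA = [-0.4058 -0.6087]
A−BK = [1.5942 0.8913; -2.6232 -1.4348]
AᵀP(A−BK) = [10.8877 6.2065; 6.2065 3.6848]
P' = Q + AᵀP(A−BK) = [18.8877 12.2065; 12.2065 12.6848]
tr(P') = 31.5725


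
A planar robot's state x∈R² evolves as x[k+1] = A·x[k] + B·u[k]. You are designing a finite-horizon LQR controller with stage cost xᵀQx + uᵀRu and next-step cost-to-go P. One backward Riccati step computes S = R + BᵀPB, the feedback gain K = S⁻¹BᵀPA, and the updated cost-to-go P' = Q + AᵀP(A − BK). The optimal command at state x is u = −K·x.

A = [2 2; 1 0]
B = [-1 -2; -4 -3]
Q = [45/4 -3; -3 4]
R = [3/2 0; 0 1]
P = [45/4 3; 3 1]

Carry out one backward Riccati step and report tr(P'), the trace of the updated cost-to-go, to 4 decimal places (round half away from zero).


17.6445

BᵀP = [-23.2500 -7.0000; -31.5000 -9.0000]
S = R + BᵀPB = [3/2 0; 0 1] + [51.2500 67.5000; 67.5000 90.0000] = [52.7500 67.5000; 67.5000 91.0000]
BᵀPA = [-53.5000 -46.5000; -72.0000 -63.0000]
K = S⁻¹·BᵀPA = [-0.0348 0.0861; -0.7654 -0.7561]
A−BK = [0.4344 0.5738; -1.4355 -1.9242]
AᵀP(A−BK) = [1.0297 1.1619; 1.1619 1.3648]
P' = Q + AᵀP(A−BK) = [12.2797 -1.8381; -1.8381 5.3648]
tr(P') = 17.6445


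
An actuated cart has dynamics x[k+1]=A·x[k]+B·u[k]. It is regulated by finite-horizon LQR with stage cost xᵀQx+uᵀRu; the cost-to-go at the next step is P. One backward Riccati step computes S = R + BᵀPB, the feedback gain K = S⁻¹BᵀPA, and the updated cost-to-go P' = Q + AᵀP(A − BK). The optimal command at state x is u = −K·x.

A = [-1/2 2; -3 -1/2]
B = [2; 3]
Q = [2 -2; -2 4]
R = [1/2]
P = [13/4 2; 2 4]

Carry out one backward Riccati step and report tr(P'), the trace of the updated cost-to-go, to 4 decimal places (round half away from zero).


BᵀP = [12.5000 16.0000]
S = R + BᵀPB = [1/2] + [73.0000] = [73.5000]
BᵀPA = [-54.2500 17.0000]
K = S⁻¹·BᵀPA = [-0.7381 0.2313]
A−BK = [0.9762 1.5374; -0.7857 -1.1939]
AᵀP(A−BK) = [2.7708 3.7976; 3.7976 6.0680]
P' = Q + AᵀP(A−BK) = [4.7708 1.7976; 1.7976 10.0680]
tr(P') = 14.8389

14.8389


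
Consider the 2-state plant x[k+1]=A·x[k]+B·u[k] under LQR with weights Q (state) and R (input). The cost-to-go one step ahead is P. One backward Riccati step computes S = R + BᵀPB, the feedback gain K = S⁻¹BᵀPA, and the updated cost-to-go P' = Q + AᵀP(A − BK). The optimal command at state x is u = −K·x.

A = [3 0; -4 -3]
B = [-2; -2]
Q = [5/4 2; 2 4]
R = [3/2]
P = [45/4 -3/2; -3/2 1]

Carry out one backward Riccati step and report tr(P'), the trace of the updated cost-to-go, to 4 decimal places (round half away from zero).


BᵀP = [-19.5000 1.0000]
S = R + BᵀPB = [3/2] + [37.0000] = [38.5000]
BᵀPA = [-62.5000 -3.0000]
K = S⁻¹·BᵀPA = [-1.6234 -0.0779]
A−BK = [-0.2468 -0.1558; -7.2468 -3.1558]
AᵀP(A−BK) = [51.7890 20.6299; 20.6299 8.7662]
P' = Q + AᵀP(A−BK) = [53.0390 22.6299; 22.6299 12.7662]
tr(P') = 65.8052

65.8052


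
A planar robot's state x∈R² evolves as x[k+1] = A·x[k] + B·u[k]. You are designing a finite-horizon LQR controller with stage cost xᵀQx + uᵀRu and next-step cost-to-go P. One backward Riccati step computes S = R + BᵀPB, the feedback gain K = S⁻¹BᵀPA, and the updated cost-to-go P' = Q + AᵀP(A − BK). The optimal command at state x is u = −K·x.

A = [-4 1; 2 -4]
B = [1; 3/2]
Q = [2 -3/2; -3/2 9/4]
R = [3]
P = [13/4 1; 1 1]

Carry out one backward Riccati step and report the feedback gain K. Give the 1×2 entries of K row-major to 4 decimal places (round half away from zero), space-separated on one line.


-1.2174 -0.4565

BᵀP = [4.7500 2.5000]
S = R + BᵀPB = [3] + [8.5000] = [11.5000]
BᵀPA = [-14.0000 -5.2500]
K = S⁻¹·BᵀPA = [-1.2174 -0.4565]
A−BK = [-2.7826 1.4565; 3.8261 -3.3152]
AᵀP(A−BK) = [22.9565 -9.3913; -9.3913 8.8533]
P' = Q + AᵀP(A−BK) = [24.9565 -10.8913; -10.8913 11.1033]
tr(P') = 36.0598


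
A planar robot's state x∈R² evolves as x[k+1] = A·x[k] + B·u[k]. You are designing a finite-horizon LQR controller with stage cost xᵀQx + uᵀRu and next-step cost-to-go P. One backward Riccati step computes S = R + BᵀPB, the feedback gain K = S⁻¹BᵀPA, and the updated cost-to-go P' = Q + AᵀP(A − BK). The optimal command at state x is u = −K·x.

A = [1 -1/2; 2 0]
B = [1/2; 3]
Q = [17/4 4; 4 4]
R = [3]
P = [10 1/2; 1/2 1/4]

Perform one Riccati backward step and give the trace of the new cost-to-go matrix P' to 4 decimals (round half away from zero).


14.7973

BᵀP = [6.5000 1.0000]
S = R + BᵀPB = [3] + [6.2500] = [9.2500]
BᵀPA = [8.5000 -3.2500]
K = S⁻¹·BᵀPA = [0.9189 -0.3514]
A−BK = [0.5405 -0.3243; -0.7568 1.0541]
AᵀP(A−BK) = [5.1892 -2.5135; -2.5135 1.3581]
P' = Q + AᵀP(A−BK) = [9.4392 1.4865; 1.4865 5.3581]
tr(P') = 14.7973


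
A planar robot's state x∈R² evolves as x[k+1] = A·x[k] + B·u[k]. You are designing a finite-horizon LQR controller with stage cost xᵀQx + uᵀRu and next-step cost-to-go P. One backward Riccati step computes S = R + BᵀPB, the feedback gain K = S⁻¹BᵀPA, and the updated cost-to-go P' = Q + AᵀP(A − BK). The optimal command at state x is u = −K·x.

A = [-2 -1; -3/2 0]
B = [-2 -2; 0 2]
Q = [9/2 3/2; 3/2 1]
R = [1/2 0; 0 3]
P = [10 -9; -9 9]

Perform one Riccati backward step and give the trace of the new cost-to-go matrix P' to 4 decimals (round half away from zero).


BᵀP = [-20.0000 18.0000; -38.0000 36.0000]
S = R + BᵀPB = [1/2 0; 0 3] + [40.0000 76.0000; 76.0000 148.0000] = [40.5000 76.0000; 76.0000 151.0000]
BᵀPA = [13.0000 20.0000; 22.0000 38.0000]
K = S⁻¹·BᵀPA = [0.8571 0.3888; -0.2857 0.0560]
A−BK = [-0.8571 -0.1105; -0.9286 -0.1119]
AᵀP(A−BK) = [1.3929 0.2143; 0.2143 0.0972]
P' = Q + AᵀP(A−BK) = [5.8929 1.7143; 1.7143 1.0972]
tr(P') = 6.9901

6.9901


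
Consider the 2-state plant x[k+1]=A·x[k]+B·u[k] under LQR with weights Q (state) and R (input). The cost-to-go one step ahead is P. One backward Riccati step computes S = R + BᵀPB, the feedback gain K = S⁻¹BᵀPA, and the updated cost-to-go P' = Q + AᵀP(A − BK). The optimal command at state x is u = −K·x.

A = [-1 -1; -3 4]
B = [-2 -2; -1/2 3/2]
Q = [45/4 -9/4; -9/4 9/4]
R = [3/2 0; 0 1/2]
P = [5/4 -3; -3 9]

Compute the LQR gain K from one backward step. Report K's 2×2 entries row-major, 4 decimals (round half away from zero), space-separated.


BᵀP = [-1.0000 1.5000; -7.0000 19.5000]
S = R + BᵀPB = [3/2 0; 0 1/2] + [1.2500 4.2500; 4.2500 43.2500] = [2.7500 4.2500; 4.2500 43.7500]
BᵀPA = [-3.5000 7.0000; -51.5000 85.0000]
K = S⁻¹·BᵀPA = [0.6430 -0.5379; -1.2396 1.9951]
A−BK = [-2.1932 1.9144; -0.8191 0.7384]
AᵀP(A−BK) = [2.6608 -2.8845; -2.8845 3.4309]
P' = Q + AᵀP(A−BK) = [13.9108 -5.1345; -5.1345 5.6809]
tr(P') = 19.5917

0.6430 -0.5379 -1.2396 1.9951


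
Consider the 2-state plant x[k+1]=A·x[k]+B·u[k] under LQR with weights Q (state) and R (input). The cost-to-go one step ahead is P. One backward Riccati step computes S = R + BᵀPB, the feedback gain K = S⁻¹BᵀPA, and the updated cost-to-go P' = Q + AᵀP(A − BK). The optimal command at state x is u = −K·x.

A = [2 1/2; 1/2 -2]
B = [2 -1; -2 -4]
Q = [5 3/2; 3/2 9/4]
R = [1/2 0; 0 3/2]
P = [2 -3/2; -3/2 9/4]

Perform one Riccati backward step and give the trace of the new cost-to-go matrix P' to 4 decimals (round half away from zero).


BᵀP = [7.0000 -7.5000; 4.0000 -7.5000]
S = R + BᵀPB = [1/2 0; 0 3/2] + [29.0000 23.0000; 23.0000 26.0000] = [29.5000 23.0000; 23.0000 27.5000]
BᵀPA = [10.2500 18.5000; 4.2500 17.0000]
K = S⁻¹·BᵀPA = [0.6523 0.4172; -0.3911 0.2693]
A−BK = [0.3043 -0.0651; 0.2405 -0.0886]
AᵀP(A−BK) = [0.5379 -0.0455; -0.0455 0.2046]
P' = Q + AᵀP(A−BK) = [5.5379 1.4545; 1.4545 2.4546]
tr(P') = 7.9925

7.9925


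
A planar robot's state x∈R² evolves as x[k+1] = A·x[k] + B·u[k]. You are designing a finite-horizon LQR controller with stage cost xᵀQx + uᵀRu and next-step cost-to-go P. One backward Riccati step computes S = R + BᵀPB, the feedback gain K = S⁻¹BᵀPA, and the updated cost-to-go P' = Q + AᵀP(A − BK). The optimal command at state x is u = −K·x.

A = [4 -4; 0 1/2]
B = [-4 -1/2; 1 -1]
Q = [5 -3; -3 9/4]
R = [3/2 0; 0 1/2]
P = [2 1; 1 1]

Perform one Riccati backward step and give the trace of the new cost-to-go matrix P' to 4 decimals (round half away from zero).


BᵀP = [-7.0000 -3.0000; -2.0000 -1.5000]
S = R + BᵀPB = [3/2 0; 0 1/2] + [25.0000 6.5000; 6.5000 2.5000] = [26.5000 6.5000; 6.5000 3.0000]
BᵀPA = [-28.0000 26.5000; -8.0000 7.2500]
K = S⁻¹·BᵀPA = [-0.8591 0.8691; -0.8054 0.5336]
A−BK = [0.1611 -0.2567; 0.0537 0.1644]
AᵀP(A−BK) = [1.5034 -1.3960; -1.3960 1.3498]
P' = Q + AᵀP(A−BK) = [6.5034 -4.3960; -4.3960 3.5998]
tr(P') = 10.1032

10.1032


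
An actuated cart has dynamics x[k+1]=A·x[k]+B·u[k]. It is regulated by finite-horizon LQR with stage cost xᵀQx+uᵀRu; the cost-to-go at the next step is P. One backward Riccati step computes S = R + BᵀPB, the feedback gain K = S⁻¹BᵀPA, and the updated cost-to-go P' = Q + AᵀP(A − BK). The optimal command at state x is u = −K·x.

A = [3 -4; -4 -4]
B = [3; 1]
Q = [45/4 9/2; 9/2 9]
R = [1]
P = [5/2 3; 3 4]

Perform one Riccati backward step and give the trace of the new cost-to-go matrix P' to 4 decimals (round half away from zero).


BᵀP = [10.5000 13.0000]
S = R + BᵀPB = [1] + [44.5000] = [45.5000]
BᵀPA = [-20.5000 -94.0000]
K = S⁻¹·BᵀPA = [-0.4505 -2.0659]
A−BK = [4.3516 2.1978; -3.5495 -1.9341]
AᵀP(A−BK) = [5.2637 3.6484; 3.6484 5.8022]
P' = Q + AᵀP(A−BK) = [16.5137 8.1484; 8.1484 14.8022]
tr(P') = 31.3159

31.3159


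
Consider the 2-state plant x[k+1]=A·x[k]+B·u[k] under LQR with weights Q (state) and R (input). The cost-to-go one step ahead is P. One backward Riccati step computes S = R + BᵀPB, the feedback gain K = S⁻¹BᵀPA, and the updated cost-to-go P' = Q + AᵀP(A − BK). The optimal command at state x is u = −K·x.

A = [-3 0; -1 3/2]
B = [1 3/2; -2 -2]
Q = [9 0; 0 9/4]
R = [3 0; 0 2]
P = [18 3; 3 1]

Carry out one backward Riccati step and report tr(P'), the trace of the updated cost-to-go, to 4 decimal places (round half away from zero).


43.3674

BᵀP = [12.0000 1.0000; 21.0000 2.5000]
S = R + BᵀPB = [3 0; 0 2] + [10.0000 16.0000; 16.0000 26.5000] = [13.0000 16.0000; 16.0000 28.5000]
BᵀPA = [-37.0000 1.5000; -65.5000 3.7500]
K = S⁻¹·BᵀPA = [-0.0568 -0.1507; -2.2664 0.2162]
A−BK = [0.4563 -0.1736; -5.6463 1.6310]
AᵀP(A−BK) = [30.4520 -6.4159; -6.4159 1.6654]
P' = Q + AᵀP(A−BK) = [39.4520 -6.4159; -6.4159 3.9154]
tr(P') = 43.3674


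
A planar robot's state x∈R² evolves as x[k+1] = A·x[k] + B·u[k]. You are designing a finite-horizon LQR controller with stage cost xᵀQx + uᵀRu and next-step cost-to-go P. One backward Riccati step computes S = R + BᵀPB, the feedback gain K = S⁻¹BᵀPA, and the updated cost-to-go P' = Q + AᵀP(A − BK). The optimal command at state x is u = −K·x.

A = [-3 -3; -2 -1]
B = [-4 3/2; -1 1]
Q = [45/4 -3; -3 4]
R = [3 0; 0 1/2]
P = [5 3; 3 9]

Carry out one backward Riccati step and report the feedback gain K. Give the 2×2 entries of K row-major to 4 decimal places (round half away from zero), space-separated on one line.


0.1497 0.4855 -1.6871 -0.6069

BᵀP = [-23.0000 -21.0000; 10.5000 13.5000]
S = R + BᵀPB = [3 0; 0 1/2] + [113.0000 -55.5000; -55.5000 29.2500] = [116.0000 -55.5000; -55.5000 29.7500]
BᵀPA = [111.0000 90.0000; -58.5000 -45.0000]
K = S⁻¹·BᵀPA = [0.1497 0.4855; -1.6871 -0.6069]
A−BK = [0.1295 -0.1477; -0.1632 0.0924]
AᵀP(A−BK) = [1.6871 0.6069; 0.6069 0.9953]
P' = Q + AᵀP(A−BK) = [12.9371 -2.3931; -2.3931 4.9953]
tr(P') = 17.9324


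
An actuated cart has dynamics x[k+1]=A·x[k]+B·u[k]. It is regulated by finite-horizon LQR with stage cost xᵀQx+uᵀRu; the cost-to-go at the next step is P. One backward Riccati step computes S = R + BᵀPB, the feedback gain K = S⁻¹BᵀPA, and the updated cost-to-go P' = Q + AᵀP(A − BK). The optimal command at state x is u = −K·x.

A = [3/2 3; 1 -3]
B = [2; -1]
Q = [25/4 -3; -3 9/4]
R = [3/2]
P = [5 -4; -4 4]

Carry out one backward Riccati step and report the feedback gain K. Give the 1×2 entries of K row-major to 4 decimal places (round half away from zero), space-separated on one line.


0.2169 1.8795

BᵀP = [14.0000 -12.0000]
S = R + BᵀPB = [3/2] + [40.0000] = [41.5000]
BᵀPA = [9.0000 78.0000]
K = S⁻¹·BᵀPA = [0.2169 1.8795]
A−BK = [1.0663 -0.7590; 1.2169 -1.1205]
AᵀP(A−BK) = [1.2982 -0.4157; -0.4157 6.3976]
P' = Q + AᵀP(A−BK) = [7.5482 -3.4157; -3.4157 8.6476]
tr(P') = 16.1958


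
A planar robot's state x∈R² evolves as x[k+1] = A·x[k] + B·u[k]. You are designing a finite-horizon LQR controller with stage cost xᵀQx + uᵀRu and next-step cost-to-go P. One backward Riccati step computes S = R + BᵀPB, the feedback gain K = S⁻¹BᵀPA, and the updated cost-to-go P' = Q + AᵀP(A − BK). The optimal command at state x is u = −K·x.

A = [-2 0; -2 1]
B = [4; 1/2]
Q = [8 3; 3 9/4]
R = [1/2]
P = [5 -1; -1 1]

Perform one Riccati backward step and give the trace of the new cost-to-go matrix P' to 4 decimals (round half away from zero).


BᵀP = [19.5000 -3.5000]
S = R + BᵀPB = [1/2] + [76.2500] = [76.7500]
BᵀPA = [-32.0000 -3.5000]
K = S⁻¹·BᵀPA = [-0.4169 -0.0456]
A−BK = [-0.3322 0.1824; -1.7915 1.0228]
AᵀP(A−BK) = [2.6580 -1.4593; -1.4593 0.8404]
P' = Q + AᵀP(A−BK) = [10.6580 1.5407; 1.5407 3.0904]
tr(P') = 13.7484

13.7484


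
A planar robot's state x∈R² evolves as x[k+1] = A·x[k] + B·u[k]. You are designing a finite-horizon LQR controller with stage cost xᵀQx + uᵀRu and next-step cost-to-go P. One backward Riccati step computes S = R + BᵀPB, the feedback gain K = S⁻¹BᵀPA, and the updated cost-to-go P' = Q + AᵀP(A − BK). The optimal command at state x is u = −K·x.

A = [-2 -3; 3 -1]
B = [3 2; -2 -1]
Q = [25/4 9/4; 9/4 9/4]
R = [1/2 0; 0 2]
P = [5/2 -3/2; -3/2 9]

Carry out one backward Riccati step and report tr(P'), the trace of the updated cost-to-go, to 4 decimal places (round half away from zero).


34.4150

BᵀP = [10.5000 -22.5000; 6.5000 -12.0000]
S = R + BᵀPB = [1/2 0; 0 2] + [76.5000 43.5000; 43.5000 25.0000] = [77.0000 43.5000; 43.5000 27.0000]
BᵀPA = [-88.5000 -9.0000; -49.0000 -7.5000]
K = S⁻¹·BᵀPA = [-1.3815 0.4458; 0.4110 -0.9960]
A−BK = [1.3226 -2.3454; 0.6479 -1.1044]
AᵀP(A−BK) = [6.8728 -10.8514; -10.8514 19.0422]
P' = Q + AᵀP(A−BK) = [13.1228 -8.6014; -8.6014 21.2922]
tr(P') = 34.4150


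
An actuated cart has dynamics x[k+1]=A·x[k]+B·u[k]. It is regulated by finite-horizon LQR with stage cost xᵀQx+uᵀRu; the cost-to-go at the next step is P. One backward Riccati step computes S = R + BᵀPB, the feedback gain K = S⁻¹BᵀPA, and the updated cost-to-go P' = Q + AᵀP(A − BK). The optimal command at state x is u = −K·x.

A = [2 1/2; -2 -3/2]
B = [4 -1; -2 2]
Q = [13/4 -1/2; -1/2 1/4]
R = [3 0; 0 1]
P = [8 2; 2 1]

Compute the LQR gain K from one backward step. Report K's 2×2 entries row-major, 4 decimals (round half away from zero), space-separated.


0.3552 -0.0270 -0.4633 -0.4865

BᵀP = [28.0000 6.0000; -4.0000 0.0000]
S = R + BᵀPB = [3 0; 0 1] + [100.0000 -16.0000; -16.0000 4.0000] = [103.0000 -16.0000; -16.0000 5.0000]
BᵀPA = [44.0000 5.0000; -8.0000 -2.0000]
K = S⁻¹·BᵀPA = [0.3552 -0.0270; -0.4633 -0.4865]
A−BK = [0.1158 0.1216; -0.3629 -0.5811]
AᵀP(A−BK) = [0.6641 0.2973; 0.2973 0.4122]
P' = Q + AᵀP(A−BK) = [3.9141 -0.2027; -0.2027 0.6622]
tr(P') = 4.5763


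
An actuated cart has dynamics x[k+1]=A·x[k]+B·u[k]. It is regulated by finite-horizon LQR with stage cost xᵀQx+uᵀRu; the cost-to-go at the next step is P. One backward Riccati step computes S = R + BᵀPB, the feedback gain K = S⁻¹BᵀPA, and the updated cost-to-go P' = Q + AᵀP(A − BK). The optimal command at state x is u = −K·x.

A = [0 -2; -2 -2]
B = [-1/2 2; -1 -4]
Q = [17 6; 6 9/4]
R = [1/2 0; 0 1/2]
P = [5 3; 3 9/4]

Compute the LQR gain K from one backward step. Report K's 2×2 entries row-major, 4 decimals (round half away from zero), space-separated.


BᵀP = [-5.5000 -3.7500; -2.0000 -3.0000]
S = R + BᵀPB = [1/2 0; 0 1/2] + [6.5000 4.0000; 4.0000 8.0000] = [7.0000 4.0000; 4.0000 8.5000]
BᵀPA = [7.5000 18.5000; 6.0000 10.0000]
K = S⁻¹·BᵀPA = [0.9138 2.6954; 0.2759 -0.0920]
A−BK = [-0.0948 -0.4684; 0.0172 0.3276]
AᵀP(A−BK) = [0.4914 1.3362; 1.3362 4.0546]
P' = Q + AᵀP(A−BK) = [17.4914 7.3362; 7.3362 6.3046]
tr(P') = 23.7960

0.9138 2.6954 0.2759 -0.0920


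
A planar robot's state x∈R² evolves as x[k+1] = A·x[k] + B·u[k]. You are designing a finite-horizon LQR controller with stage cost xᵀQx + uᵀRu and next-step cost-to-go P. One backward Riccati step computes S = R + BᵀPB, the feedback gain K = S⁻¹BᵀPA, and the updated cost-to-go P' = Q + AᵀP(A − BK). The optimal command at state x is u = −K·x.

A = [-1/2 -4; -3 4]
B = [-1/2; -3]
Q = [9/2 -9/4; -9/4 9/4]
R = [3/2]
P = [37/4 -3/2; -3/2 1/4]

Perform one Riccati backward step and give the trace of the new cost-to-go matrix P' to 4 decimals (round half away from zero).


206.6500

BᵀP = [-0.1250 0.0000]
S = R + BᵀPB = [3/2] + [0.0625] = [1.5625]
BᵀPA = [0.0625 0.5000]
K = S⁻¹·BᵀPA = [0.0400 0.3200]
A−BK = [-0.4800 -3.8400; -2.8800 4.9600]
AᵀP(A−BK) = [0.0600 0.4800; 0.4800 199.8400]
P' = Q + AᵀP(A−BK) = [4.5600 -1.7700; -1.7700 202.0900]
tr(P') = 206.6500


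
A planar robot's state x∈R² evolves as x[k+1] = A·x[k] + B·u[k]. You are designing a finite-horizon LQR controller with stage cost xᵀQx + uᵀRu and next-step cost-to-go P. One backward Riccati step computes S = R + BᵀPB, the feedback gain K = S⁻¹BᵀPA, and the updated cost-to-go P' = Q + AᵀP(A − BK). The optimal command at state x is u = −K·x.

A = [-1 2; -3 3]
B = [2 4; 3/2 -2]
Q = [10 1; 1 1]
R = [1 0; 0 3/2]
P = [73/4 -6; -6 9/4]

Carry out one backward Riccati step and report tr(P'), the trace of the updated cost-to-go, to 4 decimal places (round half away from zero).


13.6306

BᵀP = [27.5000 -8.6250; 85.0000 -28.5000]
S = R + BᵀPB = [1 0; 0 3/2] + [42.0625 127.2500; 127.2500 397.0000] = [43.0625 127.2500; 127.2500 398.5000]
BᵀPA = [-1.6250 29.1250; 0.5000 84.5000]
K = S⁻¹·BᵀPA = [-0.7348 0.8821; 0.2359 -0.0696]
A−BK = [-0.4740 0.5144; -1.4260 1.5377]
AᵀP(A−BK) = [1.1880 -1.2819; -1.2819 1.4426]
P' = Q + AᵀP(A−BK) = [11.1880 -0.2819; -0.2819 2.4426]
tr(P') = 13.6306


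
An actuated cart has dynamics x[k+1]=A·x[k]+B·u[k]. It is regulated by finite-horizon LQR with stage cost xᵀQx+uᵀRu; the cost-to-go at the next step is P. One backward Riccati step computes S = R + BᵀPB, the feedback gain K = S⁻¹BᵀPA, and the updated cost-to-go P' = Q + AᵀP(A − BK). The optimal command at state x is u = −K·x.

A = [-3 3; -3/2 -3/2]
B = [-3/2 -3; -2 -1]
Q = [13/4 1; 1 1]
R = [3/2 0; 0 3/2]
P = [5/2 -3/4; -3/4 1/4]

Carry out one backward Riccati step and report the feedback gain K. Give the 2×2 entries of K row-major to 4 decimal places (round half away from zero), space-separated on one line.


0.2682 -0.2765 0.7902 -1.0915

BᵀP = [-2.2500 0.6250; -6.7500 2.0000]
S = R + BᵀPB = [3/2 0; 0 3/2] + [2.1250 6.1250; 6.1250 18.2500] = [3.6250 6.1250; 6.1250 19.7500]
BᵀPA = [5.8125 -7.6875; 17.2500 -23.2500]
K = S⁻¹·BᵀPA = [0.2682 -0.2765; 0.7902 -1.0915]
A−BK = [-0.2270 -0.6891; -0.1733 -3.1444]
AᵀP(A−BK) = [1.1219 -1.5026; -1.5026 2.3104]
P' = Q + AᵀP(A−BK) = [4.3719 -0.5026; -0.5026 3.3104]
tr(P') = 7.6823


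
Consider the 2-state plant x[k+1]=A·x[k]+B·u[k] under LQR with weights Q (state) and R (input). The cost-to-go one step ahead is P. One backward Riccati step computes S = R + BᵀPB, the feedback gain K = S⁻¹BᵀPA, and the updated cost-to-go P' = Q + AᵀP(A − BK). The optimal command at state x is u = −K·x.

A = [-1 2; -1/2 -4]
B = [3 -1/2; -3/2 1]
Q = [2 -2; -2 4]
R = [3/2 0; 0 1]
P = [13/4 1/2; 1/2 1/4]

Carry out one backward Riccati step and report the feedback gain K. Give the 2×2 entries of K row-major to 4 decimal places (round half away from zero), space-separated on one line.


BᵀP = [9.0000 1.1250; -1.1250 0.0000]
S = R + BᵀPB = [3/2 0; 0 1] + [25.3125 -3.3750; -3.3750 0.5625] = [26.8125 -3.3750; -3.3750 1.5625]
BᵀPA = [-9.5625 13.5000; 1.1250 -2.2500]
K = S⁻¹·BᵀPA = [-0.3653 0.4426; -0.0692 -0.4841]
A−BK = [0.0615 0.4303; -0.9789 -2.8521]
AᵀP(A−BK) = [0.3967 0.2766; 0.2766 1.9362]
P' = Q + AᵀP(A−BK) = [2.3967 -1.7234; -1.7234 5.9362]
tr(P') = 8.3329

-0.3653 0.4426 -0.0692 -0.4841


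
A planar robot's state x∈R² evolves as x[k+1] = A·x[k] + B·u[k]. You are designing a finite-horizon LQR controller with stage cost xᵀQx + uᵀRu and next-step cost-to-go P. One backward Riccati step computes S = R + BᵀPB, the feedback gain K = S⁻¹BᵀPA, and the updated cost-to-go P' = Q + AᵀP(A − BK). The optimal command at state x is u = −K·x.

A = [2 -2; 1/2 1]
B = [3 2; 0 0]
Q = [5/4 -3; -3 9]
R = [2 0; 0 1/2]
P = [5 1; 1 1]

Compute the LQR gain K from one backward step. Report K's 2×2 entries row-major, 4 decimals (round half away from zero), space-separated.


BᵀP = [15.0000 3.0000; 10.0000 2.0000]
S = R + BᵀPB = [2 0; 0 1/2] + [45.0000 30.0000; 30.0000 20.0000] = [47.0000 30.0000; 30.0000 20.5000]
BᵀPA = [31.5000 -27.0000; 21.0000 -18.0000]
K = S⁻¹·BᵀPA = [0.2480 -0.2126; 0.6614 -0.5669]
A−BK = [-0.0669 -0.2283; 0.5000 1.0000]
AᵀP(A−BK) = [0.5472 0.1024; 0.1024 1.0551]
P' = Q + AᵀP(A−BK) = [1.7972 -2.8976; -2.8976 10.0551]
tr(P') = 11.8524

0.2480 -0.2126 0.6614 -0.5669


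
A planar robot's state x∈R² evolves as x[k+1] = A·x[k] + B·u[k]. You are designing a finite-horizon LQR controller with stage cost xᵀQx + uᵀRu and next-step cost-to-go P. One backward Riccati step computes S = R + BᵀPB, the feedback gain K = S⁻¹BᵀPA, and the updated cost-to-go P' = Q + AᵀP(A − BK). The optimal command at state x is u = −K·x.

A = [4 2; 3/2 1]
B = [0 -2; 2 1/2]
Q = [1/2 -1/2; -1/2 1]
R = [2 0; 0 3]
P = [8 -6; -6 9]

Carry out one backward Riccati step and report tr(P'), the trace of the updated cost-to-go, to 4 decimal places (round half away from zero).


BᵀP = [-12.0000 18.0000; -19.0000 16.5000]
S = R + BᵀPB = [2 0; 0 3] + [36.0000 33.0000; 33.0000 46.2500] = [38.0000 33.0000; 33.0000 49.2500]
BᵀPA = [-21.0000 -6.0000; -51.2500 -21.5000]
K = S⁻¹·BᵀPA = [0.8396 0.5291; -1.6032 -0.7911]
A−BK = [0.7936 0.4179; 0.6224 0.3374]
AᵀP(A−BK) = [11.7182 6.0690; 6.0690 3.1668]
P' = Q + AᵀP(A−BK) = [12.2182 5.5690; 5.5690 4.1668]
tr(P') = 16.3850

16.3850


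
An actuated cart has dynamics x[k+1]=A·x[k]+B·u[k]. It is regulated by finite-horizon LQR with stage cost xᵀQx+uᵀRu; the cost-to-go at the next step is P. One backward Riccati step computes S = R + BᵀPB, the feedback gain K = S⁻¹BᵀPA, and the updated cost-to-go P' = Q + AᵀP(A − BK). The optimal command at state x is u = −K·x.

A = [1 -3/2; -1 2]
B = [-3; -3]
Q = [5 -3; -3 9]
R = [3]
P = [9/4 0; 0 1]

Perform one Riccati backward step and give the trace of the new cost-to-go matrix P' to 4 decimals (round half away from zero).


BᵀP = [-6.7500 -3.0000]
S = R + BᵀPB = [3] + [29.2500] = [32.2500]
BᵀPA = [-3.7500 4.1250]
K = S⁻¹·BᵀPA = [-0.1163 0.1279]
A−BK = [0.6512 -1.1163; -1.3488 2.3837]
AᵀP(A−BK) = [2.8140 -4.8953; -4.8953 8.5349]
P' = Q + AᵀP(A−BK) = [7.8140 -7.8953; -7.8953 17.5349]
tr(P') = 25.3488

25.3488


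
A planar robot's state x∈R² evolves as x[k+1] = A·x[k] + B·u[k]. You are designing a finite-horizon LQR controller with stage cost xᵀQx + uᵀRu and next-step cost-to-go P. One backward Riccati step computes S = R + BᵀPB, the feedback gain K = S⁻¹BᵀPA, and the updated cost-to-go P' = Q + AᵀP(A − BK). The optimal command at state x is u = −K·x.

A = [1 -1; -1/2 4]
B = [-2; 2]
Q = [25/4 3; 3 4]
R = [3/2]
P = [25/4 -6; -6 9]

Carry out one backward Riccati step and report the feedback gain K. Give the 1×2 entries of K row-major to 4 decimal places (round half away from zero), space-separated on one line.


-0.3575 1.3077

BᵀP = [-24.5000 30.0000]
S = R + BᵀPB = [3/2] + [109.0000] = [110.5000]
BᵀPA = [-39.5000 144.5000]
K = S⁻¹·BᵀPA = [-0.3575 1.3077]
A−BK = [0.2851 1.6154; 0.2149 1.3846]
AᵀP(A−BK) = [0.3801 0.4038; 0.4038 9.2885]
P' = Q + AᵀP(A−BK) = [6.6301 3.4038; 3.4038 13.2885]
tr(P') = 19.9186


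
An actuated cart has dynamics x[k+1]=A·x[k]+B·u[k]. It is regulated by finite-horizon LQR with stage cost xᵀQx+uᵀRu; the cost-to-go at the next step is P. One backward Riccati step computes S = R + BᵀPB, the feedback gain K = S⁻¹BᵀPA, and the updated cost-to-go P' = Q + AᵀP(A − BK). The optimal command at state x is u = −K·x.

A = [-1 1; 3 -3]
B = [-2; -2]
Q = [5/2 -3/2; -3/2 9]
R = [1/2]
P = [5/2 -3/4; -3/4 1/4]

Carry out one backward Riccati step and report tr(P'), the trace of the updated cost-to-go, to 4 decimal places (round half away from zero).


BᵀP = [-3.5000 1.0000]
S = R + BᵀPB = [1/2] + [5.0000] = [5.5000]
BᵀPA = [6.5000 -6.5000]
K = S⁻¹·BᵀPA = [1.1818 -1.1818]
A−BK = [1.3636 -1.3636; 5.3636 -5.3636]
AᵀP(A−BK) = [1.5682 -1.5682; -1.5682 1.5682]
P' = Q + AᵀP(A−BK) = [4.0682 -3.0682; -3.0682 10.5682]
tr(P') = 14.6364

14.6364


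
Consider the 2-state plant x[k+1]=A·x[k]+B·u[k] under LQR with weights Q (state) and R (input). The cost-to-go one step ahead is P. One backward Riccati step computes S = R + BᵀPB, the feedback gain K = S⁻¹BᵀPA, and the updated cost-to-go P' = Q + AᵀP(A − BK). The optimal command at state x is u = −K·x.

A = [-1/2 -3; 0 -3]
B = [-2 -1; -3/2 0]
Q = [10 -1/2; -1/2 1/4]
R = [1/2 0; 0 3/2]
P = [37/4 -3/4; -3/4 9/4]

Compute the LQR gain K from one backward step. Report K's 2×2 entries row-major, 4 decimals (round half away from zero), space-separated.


BᵀP = [-17.3750 -1.8750; -9.2500 0.7500]
S = R + BᵀPB = [1/2 0; 0 3/2] + [37.5625 17.3750; 17.3750 9.2500] = [38.0625 17.3750; 17.3750 10.7500]
BᵀPA = [8.6875 57.7500; 4.6250 25.5000]
K = S⁻¹·BᵀPA = [0.1215 1.6569; 0.2339 -0.3059]
A−BK = [-0.0232 0.0079; 0.1822 -0.5147]
AᵀP(A−BK) = [0.1754 -0.2294; -0.2294 2.1156]
P' = Q + AᵀP(A−BK) = [10.1754 -0.7294; -0.7294 2.3656]
tr(P') = 12.5411

0.1215 1.6569 0.2339 -0.3059


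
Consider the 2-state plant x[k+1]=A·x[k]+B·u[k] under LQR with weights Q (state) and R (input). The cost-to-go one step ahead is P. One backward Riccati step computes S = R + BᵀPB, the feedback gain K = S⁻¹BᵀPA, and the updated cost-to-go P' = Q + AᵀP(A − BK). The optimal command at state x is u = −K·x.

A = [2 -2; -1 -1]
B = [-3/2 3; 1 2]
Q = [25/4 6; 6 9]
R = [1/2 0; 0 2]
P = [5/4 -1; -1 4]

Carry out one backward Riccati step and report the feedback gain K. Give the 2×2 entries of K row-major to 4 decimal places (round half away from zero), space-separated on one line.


BᵀP = [-2.8750 5.5000; 1.7500 5.0000]
S = R + BᵀPB = [1/2 0; 0 2] + [9.8125 2.3750; 2.3750 15.2500] = [10.3125 2.3750; 2.3750 17.2500]
BᵀPA = [-11.2500 0.2500; -1.5000 -8.5000]
K = S⁻¹·BᵀPA = [-1.1060 0.1422; 0.0653 -0.5123]
A−BK = [0.1451 -0.2496; -0.0247 -0.1176]
AᵀP(A−BK) = [0.6560 -0.1684; -0.1684 0.6096]
P' = Q + AᵀP(A−BK) = [6.9060 5.8316; 5.8316 9.6096]
tr(P') = 16.5156

-1.1060 0.1422 0.0653 -0.5123


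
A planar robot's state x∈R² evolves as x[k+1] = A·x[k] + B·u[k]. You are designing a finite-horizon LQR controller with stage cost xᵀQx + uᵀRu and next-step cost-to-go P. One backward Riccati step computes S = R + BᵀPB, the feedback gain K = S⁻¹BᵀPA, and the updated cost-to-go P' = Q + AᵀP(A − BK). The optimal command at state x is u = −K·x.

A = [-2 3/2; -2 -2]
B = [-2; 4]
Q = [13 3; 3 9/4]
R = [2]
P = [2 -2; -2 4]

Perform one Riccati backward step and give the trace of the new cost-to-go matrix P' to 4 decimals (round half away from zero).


BᵀP = [-12.0000 20.0000]
S = R + BᵀPB = [2] + [104.0000] = [106.0000]
BᵀPA = [-16.0000 -58.0000]
K = S⁻¹·BᵀPA = [-0.1509 -0.5472]
A−BK = [-2.3019 0.4057; -1.3962 0.1887]
AᵀP(A−BK) = [5.5849 -0.7547; -0.7547 0.7642]
P' = Q + AᵀP(A−BK) = [18.5849 2.2453; 2.2453 3.0142]
tr(P') = 21.5991

21.5991


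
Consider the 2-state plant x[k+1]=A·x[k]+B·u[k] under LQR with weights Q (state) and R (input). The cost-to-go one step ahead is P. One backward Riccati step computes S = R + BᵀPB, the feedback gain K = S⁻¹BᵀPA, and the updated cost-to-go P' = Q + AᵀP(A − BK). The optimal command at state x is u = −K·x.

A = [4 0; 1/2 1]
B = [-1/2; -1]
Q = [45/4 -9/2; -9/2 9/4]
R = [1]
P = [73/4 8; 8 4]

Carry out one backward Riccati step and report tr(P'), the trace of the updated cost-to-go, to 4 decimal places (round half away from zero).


39.5676

BᵀP = [-17.1250 -8.0000]
S = R + BᵀPB = [1] + [16.5625] = [17.5625]
BᵀPA = [-72.5000 -8.0000]
K = S⁻¹·BᵀPA = [-4.1281 -0.4555]
A−BK = [1.9359 -0.2278; -3.6281 0.5445]
AᵀP(A−BK) = [25.7117 0.9751; 0.9751 0.3559]
P' = Q + AᵀP(A−BK) = [36.9617 -3.5249; -3.5249 2.6059]
tr(P') = 39.5676


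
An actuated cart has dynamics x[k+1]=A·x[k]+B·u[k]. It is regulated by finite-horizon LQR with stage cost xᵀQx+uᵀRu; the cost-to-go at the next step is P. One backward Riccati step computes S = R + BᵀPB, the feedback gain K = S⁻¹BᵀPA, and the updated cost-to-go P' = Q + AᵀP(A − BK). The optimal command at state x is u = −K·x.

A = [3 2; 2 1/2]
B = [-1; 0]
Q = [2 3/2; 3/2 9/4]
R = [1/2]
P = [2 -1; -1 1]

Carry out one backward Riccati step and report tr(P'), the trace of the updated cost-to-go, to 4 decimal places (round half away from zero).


9.2000

BᵀP = [-2.0000 1.0000]
S = R + BᵀPB = [1/2] + [2.0000] = [2.5000]
BᵀPA = [-4.0000 -3.5000]
K = S⁻¹·BᵀPA = [-1.6000 -1.4000]
A−BK = [1.4000 0.6000; 2.0000 0.5000]
AᵀP(A−BK) = [3.6000 1.9000; 1.9000 1.3500]
P' = Q + AᵀP(A−BK) = [5.6000 3.4000; 3.4000 3.6000]
tr(P') = 9.2000


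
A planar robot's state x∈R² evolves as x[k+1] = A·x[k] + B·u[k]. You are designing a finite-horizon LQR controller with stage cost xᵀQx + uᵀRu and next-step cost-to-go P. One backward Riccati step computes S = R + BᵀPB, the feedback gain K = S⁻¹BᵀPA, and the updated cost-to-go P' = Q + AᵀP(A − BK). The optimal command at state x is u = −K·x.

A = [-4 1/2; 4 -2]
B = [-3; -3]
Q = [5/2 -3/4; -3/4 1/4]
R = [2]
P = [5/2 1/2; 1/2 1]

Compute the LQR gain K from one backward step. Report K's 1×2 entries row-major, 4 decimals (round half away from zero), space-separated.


0.4235 0.1059

BᵀP = [-9.0000 -4.5000]
S = R + BᵀPB = [2] + [40.5000] = [42.5000]
BᵀPA = [18.0000 4.5000]
K = S⁻¹·BᵀPA = [0.4235 0.1059]
A−BK = [-2.7294 0.8176; 5.2706 -1.6824]
AᵀP(A−BK) = [32.3765 -9.9059; -9.9059 3.1485]
P' = Q + AᵀP(A−BK) = [34.8765 -10.6559; -10.6559 3.3985]
tr(P') = 38.2750


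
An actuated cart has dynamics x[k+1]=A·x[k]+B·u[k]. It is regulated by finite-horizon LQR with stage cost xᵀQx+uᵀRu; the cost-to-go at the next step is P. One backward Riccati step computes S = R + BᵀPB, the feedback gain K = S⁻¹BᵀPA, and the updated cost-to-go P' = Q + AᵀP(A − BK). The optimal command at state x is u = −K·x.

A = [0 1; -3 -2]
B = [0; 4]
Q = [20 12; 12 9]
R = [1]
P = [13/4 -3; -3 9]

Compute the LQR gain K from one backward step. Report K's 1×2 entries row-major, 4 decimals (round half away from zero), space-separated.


BᵀP = [-12.0000 36.0000]
S = R + BᵀPB = [1] + [144.0000] = [145.0000]
BᵀPA = [-108.0000 -84.0000]
K = S⁻¹·BᵀPA = [-0.7448 -0.5793]
A−BK = [0.0000 1.0000; -0.0207 0.3172]
AᵀP(A−BK) = [0.5586 0.4345; 0.4345 2.5879]
P' = Q + AᵀP(A−BK) = [20.5586 12.4345; 12.4345 11.5879]
tr(P') = 32.1466

-0.7448 -0.5793


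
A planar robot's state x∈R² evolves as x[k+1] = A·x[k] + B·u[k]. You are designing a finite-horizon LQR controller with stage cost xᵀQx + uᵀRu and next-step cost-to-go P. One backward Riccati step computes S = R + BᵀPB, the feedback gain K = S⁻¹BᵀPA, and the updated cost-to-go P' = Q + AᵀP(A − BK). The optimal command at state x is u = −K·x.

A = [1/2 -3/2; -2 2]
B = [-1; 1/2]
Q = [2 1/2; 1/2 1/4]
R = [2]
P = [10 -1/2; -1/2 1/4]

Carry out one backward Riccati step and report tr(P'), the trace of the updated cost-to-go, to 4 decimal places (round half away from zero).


8.0137

BᵀP = [-10.2500 0.6250]
S = R + BᵀPB = [2] + [10.5625] = [12.5625]
BᵀPA = [-6.3750 16.6250]
K = S⁻¹·BᵀPA = [-0.5075 1.3234]
A−BK = [-0.0075 -0.1766; -1.7463 1.3383]
AᵀP(A−BK) = [1.2649 -2.0634; -2.0634 4.4988]
P' = Q + AᵀP(A−BK) = [3.2649 -1.5634; -1.5634 4.7488]
tr(P') = 8.0137


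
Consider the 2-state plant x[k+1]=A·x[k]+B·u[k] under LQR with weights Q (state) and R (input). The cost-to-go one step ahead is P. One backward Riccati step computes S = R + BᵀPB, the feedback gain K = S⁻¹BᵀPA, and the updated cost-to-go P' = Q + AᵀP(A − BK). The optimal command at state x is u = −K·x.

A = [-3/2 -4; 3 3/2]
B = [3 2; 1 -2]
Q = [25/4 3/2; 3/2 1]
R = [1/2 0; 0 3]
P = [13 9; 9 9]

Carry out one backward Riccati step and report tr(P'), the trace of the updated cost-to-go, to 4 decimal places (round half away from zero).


BᵀP = [48.0000 36.0000; 8.0000 0.0000]
S = R + BᵀPB = [1/2 0; 0 3] + [180.0000 24.0000; 24.0000 16.0000] = [180.5000 24.0000; 24.0000 19.0000]
BᵀPA = [36.0000 -138.0000; -12.0000 -32.0000]
K = S⁻¹·BᵀPA = [0.3406 -0.6497; -1.0619 -0.8635]
A−BK = [-0.3982 -0.3238; 0.5357 0.4227]
AᵀP(A−BK) = [4.2449 3.2782; 3.2782 2.9554]
P' = Q + AᵀP(A−BK) = [10.4949 4.7782; 4.7782 3.9554]
tr(P') = 14.4504

14.4504


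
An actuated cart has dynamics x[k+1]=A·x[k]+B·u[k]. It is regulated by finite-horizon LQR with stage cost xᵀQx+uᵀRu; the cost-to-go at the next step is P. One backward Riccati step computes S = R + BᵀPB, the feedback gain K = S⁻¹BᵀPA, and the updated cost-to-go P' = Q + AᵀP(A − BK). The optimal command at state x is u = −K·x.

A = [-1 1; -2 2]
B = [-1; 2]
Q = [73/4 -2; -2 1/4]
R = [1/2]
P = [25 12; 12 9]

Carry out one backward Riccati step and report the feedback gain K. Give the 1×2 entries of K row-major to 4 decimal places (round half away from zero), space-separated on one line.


BᵀP = [-1.0000 6.0000]
S = R + BᵀPB = [1/2] + [13.0000] = [13.5000]
BᵀPA = [-11.0000 11.0000]
K = S⁻¹·BᵀPA = [-0.8148 0.8148]
A−BK = [-1.8148 1.8148; -0.3704 0.3704]
AᵀP(A−BK) = [100.0370 -100.0370; -100.0370 100.0370]
P' = Q + AᵀP(A−BK) = [118.2870 -102.0370; -102.0370 100.2870]
tr(P') = 218.5741

-0.8148 0.8148


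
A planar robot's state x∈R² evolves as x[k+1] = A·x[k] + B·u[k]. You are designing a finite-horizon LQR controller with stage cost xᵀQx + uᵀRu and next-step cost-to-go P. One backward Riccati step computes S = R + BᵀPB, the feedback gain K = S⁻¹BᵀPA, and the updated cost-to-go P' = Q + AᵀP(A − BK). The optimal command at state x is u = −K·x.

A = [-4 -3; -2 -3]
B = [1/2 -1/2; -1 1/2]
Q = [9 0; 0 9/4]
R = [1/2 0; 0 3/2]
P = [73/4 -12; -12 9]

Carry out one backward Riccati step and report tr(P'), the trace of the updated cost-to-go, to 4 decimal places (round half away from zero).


47.1879

BᵀP = [21.1250 -15.0000; -15.1250 10.5000]
S = R + BᵀPB = [1/2 0; 0 3/2] + [25.5625 -18.0625; -18.0625 12.8125] = [26.0625 -18.0625; -18.0625 14.3125]
BᵀPA = [-54.5000 -18.3750; 39.5000 13.8750]
K = S⁻¹·BᵀPA = [-1.4233 -0.2646; 0.9636 0.6355]
A−BK = [-2.8065 -2.5499; -3.9051 -3.5824]
AᵀP(A−BK) = [20.3675 17.4768; 17.4768 15.5703]
P' = Q + AᵀP(A−BK) = [29.3675 17.4768; 17.4768 17.8203]
tr(P') = 47.1879


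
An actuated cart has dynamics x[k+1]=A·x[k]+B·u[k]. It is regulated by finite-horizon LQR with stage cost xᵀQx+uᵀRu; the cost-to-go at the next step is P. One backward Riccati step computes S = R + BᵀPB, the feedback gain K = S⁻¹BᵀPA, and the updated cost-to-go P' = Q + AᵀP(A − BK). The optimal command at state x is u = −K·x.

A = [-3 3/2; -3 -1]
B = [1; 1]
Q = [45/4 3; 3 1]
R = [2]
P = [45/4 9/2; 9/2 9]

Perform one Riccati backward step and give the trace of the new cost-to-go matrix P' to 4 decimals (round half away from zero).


46.6300

BᵀP = [15.7500 13.5000]
S = R + BᵀPB = [2] + [29.2500] = [31.2500]
BᵀPA = [-87.7500 10.1250]
K = S⁻¹·BᵀPA = [-2.8080 0.3240]
A−BK = [-0.1920 1.1760; -0.1920 -1.3240]
AᵀP(A−BK) = [16.8480 -1.9440; -1.9440 17.5320]
P' = Q + AᵀP(A−BK) = [28.0980 1.0560; 1.0560 18.5320]
tr(P') = 46.6300


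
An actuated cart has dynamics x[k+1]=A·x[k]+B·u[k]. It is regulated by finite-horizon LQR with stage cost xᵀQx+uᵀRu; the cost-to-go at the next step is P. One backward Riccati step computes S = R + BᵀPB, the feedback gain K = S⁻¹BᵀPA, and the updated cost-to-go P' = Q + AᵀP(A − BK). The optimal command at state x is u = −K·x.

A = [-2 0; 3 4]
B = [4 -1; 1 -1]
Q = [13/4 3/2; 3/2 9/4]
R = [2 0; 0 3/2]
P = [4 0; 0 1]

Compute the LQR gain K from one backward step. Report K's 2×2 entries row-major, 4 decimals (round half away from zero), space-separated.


BᵀP = [16.0000 1.0000; -4.0000 -1.0000]
S = R + BᵀPB = [2 0; 0 3/2] + [65.0000 -17.0000; -17.0000 5.0000] = [67.0000 -17.0000; -17.0000 6.5000]
BᵀPA = [-29.0000 4.0000; 5.0000 -4.0000]
K = S⁻¹·BᵀPA = [-0.7065 -0.2867; -1.0785 -1.3652]
A−BK = [-0.2526 -0.2184; 2.6280 2.9215]
AᵀP(A−BK) = [9.9044 10.5119; 10.5119 11.6860]
P' = Q + AᵀP(A−BK) = [13.1544 12.0119; 12.0119 13.9360]
tr(P') = 27.0904

-0.7065 -0.2867 -1.0785 -1.3652
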